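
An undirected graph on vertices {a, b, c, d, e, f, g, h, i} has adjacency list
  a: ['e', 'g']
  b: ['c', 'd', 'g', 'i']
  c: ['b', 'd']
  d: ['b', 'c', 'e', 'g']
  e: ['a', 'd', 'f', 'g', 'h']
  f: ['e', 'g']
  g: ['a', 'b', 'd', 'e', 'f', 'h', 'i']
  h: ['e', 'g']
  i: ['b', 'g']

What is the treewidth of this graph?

A width-2 tree decomposition is:
Bags: B1 = {b, g, i}  B2 = {b, d, g}  B3 = {b, c, d}  B4 = {d, e, g}  B5 = {a, e, g}  B6 = {e, g, h}  B7 = {e, f, g}
Tree: B1–B2, B2–B3, B2–B4, B4–B5, B5–B6, B5–B7
Each bag holds 3 vertices, so the decomposition has width 2, which upper-bounds the treewidth. For the lower bound, the 3 vertices {d, e, g} are pairwise adjacent, and any tree decomposition puts a clique entirely inside one bag — forcing width ≥ 2. Therefore the treewidth is 2.

2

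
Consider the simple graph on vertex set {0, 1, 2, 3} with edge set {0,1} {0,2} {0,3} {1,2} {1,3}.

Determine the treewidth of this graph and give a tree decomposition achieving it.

Treewidth 2.
Bags: B1 = {0, 1, 2}  B2 = {0, 1, 3}
Tree: B1–B2

Each bag holds 3 vertices, so the decomposition has width 2, which upper-bounds the treewidth. Conversely, {0, 1, 2} is a clique of size 3, and the vertices of any clique must share a bag in every tree decomposition; so some bag has ≥ 3 vertices and tw(G) ≥ 2. Hence tw(G) = 2 exactly.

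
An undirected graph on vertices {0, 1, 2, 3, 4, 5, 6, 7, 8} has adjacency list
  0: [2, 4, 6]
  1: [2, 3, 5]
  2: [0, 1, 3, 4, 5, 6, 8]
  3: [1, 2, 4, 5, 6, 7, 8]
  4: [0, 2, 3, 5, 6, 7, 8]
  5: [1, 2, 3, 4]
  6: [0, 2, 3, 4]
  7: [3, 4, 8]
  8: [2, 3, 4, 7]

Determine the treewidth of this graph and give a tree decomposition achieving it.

Treewidth 3.
One such decomposition:
Bags: B1 = {2, 3, 4, 5}  B2 = {2, 3, 4, 8}  B3 = {2, 3, 4, 6}  B4 = {1, 2, 3, 5}  B5 = {0, 2, 4, 6}  B6 = {3, 4, 7, 8}
Tree: B1–B2, B1–B3, B1–B4, B3–B5, B2–B6

The largest bag has 4 vertices, giving width 3; this decomposition certifies tw(G) ≤ 3. On the other hand G contains the 4-clique {0, 2, 4, 6}. A clique must lie in a single bag of any decomposition, so no decomposition can have width below 3. The upper and lower bounds meet at 3, so that is the treewidth.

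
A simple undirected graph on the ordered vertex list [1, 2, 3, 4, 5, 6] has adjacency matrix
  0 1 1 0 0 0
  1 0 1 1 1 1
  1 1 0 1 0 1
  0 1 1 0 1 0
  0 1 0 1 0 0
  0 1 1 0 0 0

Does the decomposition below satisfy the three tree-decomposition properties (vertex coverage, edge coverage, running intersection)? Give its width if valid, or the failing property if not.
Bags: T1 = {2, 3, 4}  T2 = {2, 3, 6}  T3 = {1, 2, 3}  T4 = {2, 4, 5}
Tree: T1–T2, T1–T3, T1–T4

Every vertex of G appears in some bag (union = {1, 2, 3, 4, 5, 6}); every edge is covered by a bag; and for each vertex v the set of bags containing v is connected in the bag tree. The decomposition is therefore valid. The largest bag has 3 vertices, so the width is 2.

Yes; width 2.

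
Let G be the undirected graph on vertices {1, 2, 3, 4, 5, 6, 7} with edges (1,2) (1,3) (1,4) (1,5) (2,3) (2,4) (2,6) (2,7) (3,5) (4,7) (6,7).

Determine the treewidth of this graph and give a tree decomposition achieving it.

Treewidth 2.
Bags: B1 = {1, 2, 4}  B2 = {2, 4, 7}  B3 = {2, 6, 7}  B4 = {1, 2, 3}  B5 = {1, 3, 5}
Tree: B1–B2, B2–B3, B1–B4, B4–B5

The largest bag has 3 vertices, giving width 2; this decomposition certifies tw(G) ≤ 2. For the lower bound, the 3 vertices {1, 2, 3} are pairwise adjacent, and any tree decomposition puts a clique entirely inside one bag — forcing width ≥ 2. Combining the bounds, tw(G) = 2.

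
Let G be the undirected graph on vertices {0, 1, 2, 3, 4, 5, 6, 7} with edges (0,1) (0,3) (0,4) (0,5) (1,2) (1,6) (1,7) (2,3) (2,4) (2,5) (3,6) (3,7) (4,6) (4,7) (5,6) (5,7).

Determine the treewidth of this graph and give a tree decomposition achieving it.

Each bag holds 5 vertices, so the decomposition has width 4, which upper-bounds the treewidth. For the lower bound: the 5 vertex sets {2,5}, {0,1}, {3,7}, {6}, {4} are disjoint, each induces a connected subgraph, and every pair is joined by at least one edge of G. Contracting each set to a single vertex therefore yields K_{5} as a minor, and since treewidth is minor-monotone, tw(G) ≥ tw(K_{5}) = 4. Combining the bounds, tw(G) = 4.

Treewidth 4.
One optimal decomposition is:
Bags: B1 = {0, 2, 5, 6, 7}  B2 = {0, 1, 2, 6, 7}  B3 = {0, 2, 3, 6, 7}  B4 = {0, 2, 4, 6, 7}
Tree: B1–B2, B2–B3, B3–B4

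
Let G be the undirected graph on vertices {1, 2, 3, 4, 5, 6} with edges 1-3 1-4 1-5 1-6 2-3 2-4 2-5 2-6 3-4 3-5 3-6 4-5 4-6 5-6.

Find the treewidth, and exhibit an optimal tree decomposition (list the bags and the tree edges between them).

Each bag holds 5 vertices, so the decomposition has width 4, which upper-bounds the treewidth. Conversely, {1, 3, 4, 5, 6} is a clique of size 5, and the vertices of any clique must share a bag in every tree decomposition; so some bag has ≥ 5 vertices and tw(G) ≥ 4. Therefore the treewidth is 4.

Treewidth 4.
One such decomposition:
Bags: B1 = {1, 3, 4, 5, 6}  B2 = {2, 3, 4, 5, 6}
Tree: B1–B2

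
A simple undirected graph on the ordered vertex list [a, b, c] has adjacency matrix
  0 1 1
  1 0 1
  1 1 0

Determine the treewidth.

2

A width-2 tree decomposition is:
Bags: B1 = {a, b, c}
Tree: (single bag)
A single bag containing all 3 vertices is trivially a valid decomposition of width 2. For the lower bound, the 3 vertices {a, b, c} are pairwise adjacent, and any tree decomposition puts a clique entirely inside one bag — forcing width ≥ 2. Combining the bounds, tw(G) = 2.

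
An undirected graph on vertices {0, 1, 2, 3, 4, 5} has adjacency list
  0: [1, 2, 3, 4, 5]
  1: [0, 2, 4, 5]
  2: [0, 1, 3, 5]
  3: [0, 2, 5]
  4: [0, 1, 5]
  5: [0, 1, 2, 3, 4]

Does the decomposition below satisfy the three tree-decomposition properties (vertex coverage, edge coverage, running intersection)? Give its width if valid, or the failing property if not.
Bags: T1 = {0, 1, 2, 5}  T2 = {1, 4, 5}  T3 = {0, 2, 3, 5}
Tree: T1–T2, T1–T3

No — edge (0,4) lies in no bag.

A tree decomposition must satisfy three properties: every vertex lies in some bag; for every edge, both endpoints lie together in some bag; and for every vertex, the bags containing it form a connected subtree. Here edge (0,4) lies in no bag, so the decomposition is invalid.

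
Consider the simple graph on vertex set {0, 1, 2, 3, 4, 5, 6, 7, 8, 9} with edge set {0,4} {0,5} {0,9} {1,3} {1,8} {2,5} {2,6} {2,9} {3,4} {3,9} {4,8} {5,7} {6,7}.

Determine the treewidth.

A width-2 tree decomposition is:
Bags: B1 = {5, 6, 7}  B2 = {2, 5, 6}  B3 = {0, 2, 5}  B4 = {0, 2, 9}  B5 = {0, 4, 9}  B6 = {3, 4, 9}  B7 = {3, 4, 8}  B8 = {1, 3, 8}
Tree: B1–B2, B2–B3, B3–B4, B4–B5, B5–B6, B6–B7, B7–B8
The largest bag has 3 vertices, giving width 2; this decomposition certifies tw(G) ≤ 2. Since 7–6–2–5–7 is a cycle in G, G is not acyclic. Forests are exactly the graphs of treewidth ≤ 1, so tw(G) ≥ 2. Therefore the treewidth is 2.

2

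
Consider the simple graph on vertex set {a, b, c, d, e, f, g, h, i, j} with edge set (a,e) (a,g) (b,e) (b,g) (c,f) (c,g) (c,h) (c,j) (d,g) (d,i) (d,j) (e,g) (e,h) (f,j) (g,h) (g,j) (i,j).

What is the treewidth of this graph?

A width-2 tree decomposition is:
Bags: B1 = {c, g, j}  B2 = {c, g, h}  B3 = {e, g, h}  B4 = {d, g, j}  B5 = {b, e, g}  B6 = {c, f, j}  B7 = {d, i, j}  B8 = {a, e, g}
Tree: B1–B2, B2–B3, B1–B4, B3–B5, B1–B6, B4–B7, B5–B8
Each bag holds 3 vertices, so the decomposition has width 2, which upper-bounds the treewidth. For the lower bound, the 3 vertices {d, g, j} are pairwise adjacent, and any tree decomposition puts a clique entirely inside one bag — forcing width ≥ 2. Combining the bounds, tw(G) = 2.

2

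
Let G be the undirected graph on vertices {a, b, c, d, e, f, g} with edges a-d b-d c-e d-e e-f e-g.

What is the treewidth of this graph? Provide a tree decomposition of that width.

Treewidth 1.
One such decomposition:
Bags: B1 = {d, e}  B2 = {e, f}  B3 = {b, d}  B4 = {c, e}  B5 = {e, g}  B6 = {a, d}
Tree: B1–B2, B1–B3, B1–B4, B4–B5, B3–B6

Every bag has size at most 2, so the width is 2 − 1 = 1 and tw(G) ≤ 1. G has an edge, so its treewidth is at least 1. The upper and lower bounds meet at 1, so that is the treewidth.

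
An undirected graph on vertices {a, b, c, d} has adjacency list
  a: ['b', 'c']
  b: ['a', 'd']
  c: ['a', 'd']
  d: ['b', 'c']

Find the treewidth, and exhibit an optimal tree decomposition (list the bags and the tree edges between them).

The largest bag has 3 vertices, giving width 2; this decomposition certifies tw(G) ≤ 2. The edges b–d–c–a–b form a cycle, so G is not a tree and its treewidth is at least 2. Therefore the treewidth is 2.

Treewidth 2.
Bags: B1 = {b, c, d}  B2 = {a, b, c}
Tree: B1–B2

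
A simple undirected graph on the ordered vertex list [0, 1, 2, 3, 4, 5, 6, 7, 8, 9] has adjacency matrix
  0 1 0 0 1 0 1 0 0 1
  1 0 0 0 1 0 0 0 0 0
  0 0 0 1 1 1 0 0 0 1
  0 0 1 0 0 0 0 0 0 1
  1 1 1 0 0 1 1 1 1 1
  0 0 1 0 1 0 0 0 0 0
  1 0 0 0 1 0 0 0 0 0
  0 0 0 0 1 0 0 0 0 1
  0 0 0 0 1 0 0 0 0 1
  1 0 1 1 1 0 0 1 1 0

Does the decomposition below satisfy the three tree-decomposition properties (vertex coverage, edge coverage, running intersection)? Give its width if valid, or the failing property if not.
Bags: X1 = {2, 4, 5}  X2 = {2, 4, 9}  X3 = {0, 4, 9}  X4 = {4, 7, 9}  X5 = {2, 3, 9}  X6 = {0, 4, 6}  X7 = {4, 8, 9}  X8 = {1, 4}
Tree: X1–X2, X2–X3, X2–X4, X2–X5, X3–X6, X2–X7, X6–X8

No — edge (0,1) lies in no bag.

A tree decomposition must satisfy three properties: every vertex lies in some bag; for every edge, both endpoints lie together in some bag; and for every vertex, the bags containing it form a connected subtree. Here edge (0,1) lies in no bag, so the decomposition is invalid.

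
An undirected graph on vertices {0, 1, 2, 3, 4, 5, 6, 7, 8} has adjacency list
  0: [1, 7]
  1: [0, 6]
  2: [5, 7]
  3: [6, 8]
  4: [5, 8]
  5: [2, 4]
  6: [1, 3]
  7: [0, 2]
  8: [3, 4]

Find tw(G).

A width-2 tree decomposition is:
Bags: B1 = {3, 6, 8}  B2 = {1, 6, 8}  B3 = {0, 1, 8}  B4 = {0, 7, 8}  B5 = {2, 7, 8}  B6 = {2, 5, 8}  B7 = {4, 5, 8}
Tree: B1–B2, B2–B3, B3–B4, B4–B5, B5–B6, B6–B7
The largest bag has 3 vertices, giving width 2; this decomposition certifies tw(G) ≤ 2. For the lower bound, G contains the cycle 8–3–6–1–0–7–2–5–4–8, so G is not a forest; only forests have treewidth ≤ 1, hence tw(G) ≥ 2. Combining the bounds, tw(G) = 2.

2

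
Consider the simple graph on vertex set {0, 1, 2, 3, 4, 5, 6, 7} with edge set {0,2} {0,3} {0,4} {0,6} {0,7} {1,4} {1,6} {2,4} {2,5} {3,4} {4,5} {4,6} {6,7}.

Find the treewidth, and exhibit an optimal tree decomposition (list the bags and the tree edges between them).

Each bag holds 3 vertices, so the decomposition has width 2, which upper-bounds the treewidth. Conversely, {0, 2, 4} is a clique of size 3, and the vertices of any clique must share a bag in every tree decomposition; so some bag has ≥ 3 vertices and tw(G) ≥ 2. Combining the bounds, tw(G) = 2.

Treewidth 2.
One optimal decomposition is:
Bags: B1 = {0, 2, 4}  B2 = {0, 3, 4}  B3 = {0, 4, 6}  B4 = {0, 6, 7}  B5 = {1, 4, 6}  B6 = {2, 4, 5}
Tree: B1–B2, B1–B3, B3–B4, B3–B5, B1–B6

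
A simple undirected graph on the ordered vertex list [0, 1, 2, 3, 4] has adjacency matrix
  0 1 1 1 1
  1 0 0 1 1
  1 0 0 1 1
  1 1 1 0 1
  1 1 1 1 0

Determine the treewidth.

3

A width-3 tree decomposition is:
Bags: B1 = {0, 2, 3, 4}  B2 = {0, 1, 3, 4}
Tree: B1–B2
Every bag has size at most 4, so the width is 4 − 1 = 3 and tw(G) ≤ 3. On the other hand G contains the 4-clique {0, 1, 3, 4}. A clique must lie in a single bag of any decomposition, so no decomposition can have width below 3. Hence tw(G) = 3 exactly.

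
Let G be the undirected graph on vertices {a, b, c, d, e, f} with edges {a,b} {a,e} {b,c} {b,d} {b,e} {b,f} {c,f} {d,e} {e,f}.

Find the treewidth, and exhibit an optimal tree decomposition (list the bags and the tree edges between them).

Treewidth 2.
One such decomposition:
Bags: B1 = {b, d, e}  B2 = {b, e, f}  B3 = {a, b, e}  B4 = {b, c, f}
Tree: B1–B2, B2–B3, B2–B4

Each bag holds 3 vertices, so the decomposition has width 2, which upper-bounds the treewidth. For the lower bound, the 3 vertices {b, d, e} are pairwise adjacent, and any tree decomposition puts a clique entirely inside one bag — forcing width ≥ 2. The upper and lower bounds meet at 2, so that is the treewidth.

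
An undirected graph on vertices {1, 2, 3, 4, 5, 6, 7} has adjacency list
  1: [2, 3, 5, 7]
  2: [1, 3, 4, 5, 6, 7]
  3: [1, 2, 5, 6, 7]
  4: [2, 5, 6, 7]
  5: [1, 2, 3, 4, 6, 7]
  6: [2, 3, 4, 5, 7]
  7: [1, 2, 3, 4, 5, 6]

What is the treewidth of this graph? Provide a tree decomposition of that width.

The largest bag has 5 vertices, giving width 4; this decomposition certifies tw(G) ≤ 4. Conversely, {1, 2, 3, 5, 7} is a clique of size 5, and the vertices of any clique must share a bag in every tree decomposition; so some bag has ≥ 5 vertices and tw(G) ≥ 4. Hence tw(G) = 4 exactly.

Treewidth 4.
One optimal decomposition is:
Bags: B1 = {2, 4, 5, 6, 7}  B2 = {2, 3, 5, 6, 7}  B3 = {1, 2, 3, 5, 7}
Tree: B1–B2, B2–B3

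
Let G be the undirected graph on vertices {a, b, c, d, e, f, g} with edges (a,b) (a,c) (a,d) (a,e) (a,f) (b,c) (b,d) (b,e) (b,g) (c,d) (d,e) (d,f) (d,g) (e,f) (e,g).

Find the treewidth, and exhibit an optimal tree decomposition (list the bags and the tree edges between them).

The largest bag has 4 vertices, giving width 3; this decomposition certifies tw(G) ≤ 3. Conversely, {a, d, e, f} is a clique of size 4, and the vertices of any clique must share a bag in every tree decomposition; so some bag has ≥ 4 vertices and tw(G) ≥ 3. Combining the bounds, tw(G) = 3.

Treewidth 3.
One such decomposition:
Bags: B1 = {a, b, c, d}  B2 = {a, b, d, e}  B3 = {b, d, e, g}  B4 = {a, d, e, f}
Tree: B1–B2, B2–B3, B2–B4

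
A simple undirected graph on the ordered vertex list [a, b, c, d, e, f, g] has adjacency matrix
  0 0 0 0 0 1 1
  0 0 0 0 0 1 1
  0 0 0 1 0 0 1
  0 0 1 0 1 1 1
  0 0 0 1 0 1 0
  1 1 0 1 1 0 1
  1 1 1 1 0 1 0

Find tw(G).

A width-2 tree decomposition is:
Bags: B1 = {d, e, f}  B2 = {d, f, g}  B3 = {c, d, g}  B4 = {b, f, g}  B5 = {a, f, g}
Tree: B1–B2, B2–B3, B2–B4, B4–B5
The largest bag has 3 vertices, giving width 2; this decomposition certifies tw(G) ≤ 2. Conversely, {c, d, g} is a clique of size 3, and the vertices of any clique must share a bag in every tree decomposition; so some bag has ≥ 3 vertices and tw(G) ≥ 2. Hence tw(G) = 2 exactly.

2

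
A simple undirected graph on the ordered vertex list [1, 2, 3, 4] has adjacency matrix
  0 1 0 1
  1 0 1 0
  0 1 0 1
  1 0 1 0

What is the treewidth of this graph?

A width-2 tree decomposition is:
Bags: B1 = {1, 2, 3}  B2 = {1, 3, 4}
Tree: B1–B2
Each bag holds 3 vertices, so the decomposition has width 2, which upper-bounds the treewidth. Since 3–2–1–4–3 is a cycle in G, G is not acyclic. Forests are exactly the graphs of treewidth ≤ 1, so tw(G) ≥ 2. The upper and lower bounds meet at 2, so that is the treewidth.

2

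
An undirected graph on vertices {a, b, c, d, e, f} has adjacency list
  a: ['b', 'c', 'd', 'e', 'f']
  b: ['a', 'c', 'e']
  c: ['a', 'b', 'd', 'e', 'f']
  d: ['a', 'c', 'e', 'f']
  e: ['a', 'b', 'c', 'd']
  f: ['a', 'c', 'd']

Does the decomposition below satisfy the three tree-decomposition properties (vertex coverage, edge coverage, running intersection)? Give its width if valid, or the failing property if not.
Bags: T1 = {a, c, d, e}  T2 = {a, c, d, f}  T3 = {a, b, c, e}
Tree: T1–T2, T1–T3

Vertex coverage: the bags together contain {a, b, c, d, e, f}, the full vertex set. Edge coverage: each edge of G has both endpoints in at least one bag. Running intersection: for every vertex, the bags containing it form a connected subtree. All three properties hold, so this is a valid tree decomposition of width max|bag| − 1 = 3, and hence tw(G) ≤ 3.

Yes; width 3.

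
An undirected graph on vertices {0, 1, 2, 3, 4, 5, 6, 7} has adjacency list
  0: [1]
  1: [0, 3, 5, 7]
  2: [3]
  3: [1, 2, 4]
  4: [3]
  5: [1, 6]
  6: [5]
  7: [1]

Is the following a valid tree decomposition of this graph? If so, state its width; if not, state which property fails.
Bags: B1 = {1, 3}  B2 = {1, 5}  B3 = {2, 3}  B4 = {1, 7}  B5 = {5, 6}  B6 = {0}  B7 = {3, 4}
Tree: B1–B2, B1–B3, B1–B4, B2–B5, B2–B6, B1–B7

No — edge (1,0) lies in no bag.

A tree decomposition must satisfy three properties: every vertex lies in some bag; for every edge, both endpoints lie together in some bag; and for every vertex, the bags containing it form a connected subtree. Here edge (1,0) lies in no bag, so the decomposition is invalid.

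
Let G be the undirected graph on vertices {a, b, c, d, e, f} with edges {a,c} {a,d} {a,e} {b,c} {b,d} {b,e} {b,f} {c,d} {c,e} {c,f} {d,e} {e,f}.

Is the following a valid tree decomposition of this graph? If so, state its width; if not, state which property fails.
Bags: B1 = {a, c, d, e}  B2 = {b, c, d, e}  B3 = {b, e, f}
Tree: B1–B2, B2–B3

A tree decomposition must satisfy three properties: every vertex lies in some bag; for every edge, both endpoints lie together in some bag; and for every vertex, the bags containing it form a connected subtree. Here edge (c,f) lies in no bag, so the decomposition is invalid.

No — edge (c,f) lies in no bag.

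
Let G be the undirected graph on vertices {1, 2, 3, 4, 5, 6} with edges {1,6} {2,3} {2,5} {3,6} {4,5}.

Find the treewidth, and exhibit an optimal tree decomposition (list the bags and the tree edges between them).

Treewidth 1.
One optimal decomposition is:
Bags: B1 = {4, 5}  B2 = {2, 5}  B3 = {2, 3}  B4 = {3, 6}  B5 = {1, 6}
Tree: B1–B2, B2–B3, B3–B4, B4–B5

Each bag holds 2 vertices, so the decomposition has width 1, which upper-bounds the treewidth. Any graph with an edge has treewidth ≥ 1, and G has the edge 4–5. The upper and lower bounds meet at 1, so that is the treewidth.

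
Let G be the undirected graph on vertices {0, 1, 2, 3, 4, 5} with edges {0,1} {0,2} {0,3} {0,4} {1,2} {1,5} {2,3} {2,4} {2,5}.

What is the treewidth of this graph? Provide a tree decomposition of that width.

Treewidth 2.
One optimal decomposition is:
Bags: B1 = {0, 1, 2}  B2 = {0, 2, 3}  B3 = {1, 2, 5}  B4 = {0, 2, 4}
Tree: B1–B2, B1–B3, B2–B4

The largest bag has 3 vertices, giving width 2; this decomposition certifies tw(G) ≤ 2. For the lower bound, the 3 vertices {0, 1, 2} are pairwise adjacent, and any tree decomposition puts a clique entirely inside one bag — forcing width ≥ 2. Hence tw(G) = 2 exactly.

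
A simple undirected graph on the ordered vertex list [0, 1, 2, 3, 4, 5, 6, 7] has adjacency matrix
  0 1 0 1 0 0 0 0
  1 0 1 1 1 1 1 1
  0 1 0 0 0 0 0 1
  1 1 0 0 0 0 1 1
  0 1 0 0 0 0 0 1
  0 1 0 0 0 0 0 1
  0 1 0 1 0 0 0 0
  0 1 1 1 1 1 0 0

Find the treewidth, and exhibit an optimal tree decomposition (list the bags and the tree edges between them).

Every bag has size at most 3, so the width is 3 − 1 = 2 and tw(G) ≤ 2. On the other hand G contains the 3-clique {0, 1, 3}. A clique must lie in a single bag of any decomposition, so no decomposition can have width below 2. The upper and lower bounds meet at 2, so that is the treewidth.

Treewidth 2.
One such decomposition:
Bags: B1 = {1, 3, 7}  B2 = {1, 3, 6}  B3 = {1, 5, 7}  B4 = {0, 1, 3}  B5 = {1, 4, 7}  B6 = {1, 2, 7}
Tree: B1–B2, B1–B3, B1–B4, B3–B5, B1–B6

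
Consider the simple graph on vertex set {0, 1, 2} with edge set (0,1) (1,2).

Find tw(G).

1

A width-1 tree decomposition is:
Bags: B1 = {0, 1}  B2 = {1, 2}
Tree: B1–B2
The largest bag has 2 vertices, giving width 1; this decomposition certifies tw(G) ≤ 1. Since G has at least one edge (e.g. 0–1), it is not an edgeless graph, so tw(G) ≥ 1. Hence tw(G) = 1 exactly.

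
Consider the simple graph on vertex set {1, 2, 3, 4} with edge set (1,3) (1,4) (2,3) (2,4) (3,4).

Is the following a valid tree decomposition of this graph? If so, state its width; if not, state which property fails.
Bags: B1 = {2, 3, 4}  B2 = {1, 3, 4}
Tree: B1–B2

Yes; width 2.

Vertex coverage: the bags together contain {1, 2, 3, 4}, the full vertex set. Edge coverage: each edge of G has both endpoints in at least one bag. Running intersection: for every vertex, the bags containing it form a connected subtree. All three properties hold, so this is a valid tree decomposition of width max|bag| − 1 = 2, and hence tw(G) ≤ 2.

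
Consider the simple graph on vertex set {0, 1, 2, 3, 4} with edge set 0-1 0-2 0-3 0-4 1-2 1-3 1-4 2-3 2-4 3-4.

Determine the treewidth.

4

A width-4 tree decomposition is:
Bags: B1 = {0, 1, 2, 3, 4}
Tree: (single bag)
With just one bag of size 5, the width is 5 − 1 = 4, so tw(G) ≤ 4. On the other hand G contains the 5-clique {0, 1, 2, 3, 4}. A clique must lie in a single bag of any decomposition, so no decomposition can have width below 4. Therefore the treewidth is 4.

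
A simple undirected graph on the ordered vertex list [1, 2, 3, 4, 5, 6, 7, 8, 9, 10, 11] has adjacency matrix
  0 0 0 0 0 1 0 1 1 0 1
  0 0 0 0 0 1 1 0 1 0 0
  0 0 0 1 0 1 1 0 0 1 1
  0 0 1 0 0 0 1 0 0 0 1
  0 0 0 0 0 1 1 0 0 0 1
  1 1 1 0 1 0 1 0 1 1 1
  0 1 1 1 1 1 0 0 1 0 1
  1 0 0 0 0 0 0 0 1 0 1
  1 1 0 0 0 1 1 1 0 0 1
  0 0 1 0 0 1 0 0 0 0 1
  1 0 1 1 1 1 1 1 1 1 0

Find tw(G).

A width-3 tree decomposition is:
Bags: B1 = {6, 7, 9, 11}  B2 = {1, 6, 9, 11}  B3 = {1, 8, 9, 11}  B4 = {3, 6, 7, 11}  B5 = {3, 4, 7, 11}  B6 = {2, 6, 7, 9}  B7 = {5, 6, 7, 11}  B8 = {3, 6, 10, 11}
Tree: B1–B2, B2–B3, B1–B4, B4–B5, B1–B6, B4–B7, B4–B8
The largest bag has 4 vertices, giving width 3; this decomposition certifies tw(G) ≤ 3. Conversely, {2, 6, 7, 9} is a clique of size 4, and the vertices of any clique must share a bag in every tree decomposition; so some bag has ≥ 4 vertices and tw(G) ≥ 3. Therefore the treewidth is 3.

3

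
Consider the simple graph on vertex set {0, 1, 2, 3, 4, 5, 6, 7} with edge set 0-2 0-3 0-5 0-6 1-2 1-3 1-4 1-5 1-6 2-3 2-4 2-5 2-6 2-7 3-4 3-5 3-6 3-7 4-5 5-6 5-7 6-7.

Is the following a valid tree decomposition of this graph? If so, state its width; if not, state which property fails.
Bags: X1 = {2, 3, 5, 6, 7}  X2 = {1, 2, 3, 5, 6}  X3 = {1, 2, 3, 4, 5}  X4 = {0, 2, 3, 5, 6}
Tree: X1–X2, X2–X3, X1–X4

Every vertex of G appears in some bag (union = {0, 1, 2, 3, 4, 5, 6, 7}); every edge is covered by a bag; and for each vertex v the set of bags containing v is connected in the bag tree. The decomposition is therefore valid. The largest bag has 5 vertices, so the width is 4.

Yes; width 4.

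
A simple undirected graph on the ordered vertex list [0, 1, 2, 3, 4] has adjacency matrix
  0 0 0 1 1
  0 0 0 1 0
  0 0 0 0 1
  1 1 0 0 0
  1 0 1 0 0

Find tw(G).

1

A width-1 tree decomposition is:
Bags: B1 = {1, 3}  B2 = {0, 3}  B3 = {0, 4}  B4 = {2, 4}
Tree: B1–B2, B2–B3, B3–B4
The largest bag has 2 vertices, giving width 1; this decomposition certifies tw(G) ≤ 1. Any graph with an edge has treewidth ≥ 1, and G has the edge 1–3. Therefore the treewidth is 1.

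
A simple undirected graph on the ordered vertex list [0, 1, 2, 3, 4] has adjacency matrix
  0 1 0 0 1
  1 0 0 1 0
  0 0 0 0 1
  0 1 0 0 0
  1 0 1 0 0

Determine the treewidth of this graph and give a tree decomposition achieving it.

Treewidth 1.
One such decomposition:
Bags: B1 = {2, 4}  B2 = {0, 4}  B3 = {0, 1}  B4 = {1, 3}
Tree: B1–B2, B2–B3, B3–B4

The largest bag has 2 vertices, giving width 1; this decomposition certifies tw(G) ≤ 1. G has an edge, so its treewidth is at least 1. Therefore the treewidth is 1.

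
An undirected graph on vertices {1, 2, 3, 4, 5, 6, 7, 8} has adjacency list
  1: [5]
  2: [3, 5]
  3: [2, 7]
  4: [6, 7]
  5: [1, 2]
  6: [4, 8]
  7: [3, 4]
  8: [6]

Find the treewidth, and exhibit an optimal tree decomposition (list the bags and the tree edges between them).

The largest bag has 2 vertices, giving width 1; this decomposition certifies tw(G) ≤ 1. Since G has at least one edge (e.g. 1–5), it is not an edgeless graph, so tw(G) ≥ 1. Combining the bounds, tw(G) = 1.

Treewidth 1.
Bags: B1 = {1, 5}  B2 = {2, 5}  B3 = {2, 3}  B4 = {3, 7}  B5 = {4, 7}  B6 = {4, 6}  B7 = {6, 8}
Tree: B1–B2, B2–B3, B3–B4, B4–B5, B5–B6, B6–B7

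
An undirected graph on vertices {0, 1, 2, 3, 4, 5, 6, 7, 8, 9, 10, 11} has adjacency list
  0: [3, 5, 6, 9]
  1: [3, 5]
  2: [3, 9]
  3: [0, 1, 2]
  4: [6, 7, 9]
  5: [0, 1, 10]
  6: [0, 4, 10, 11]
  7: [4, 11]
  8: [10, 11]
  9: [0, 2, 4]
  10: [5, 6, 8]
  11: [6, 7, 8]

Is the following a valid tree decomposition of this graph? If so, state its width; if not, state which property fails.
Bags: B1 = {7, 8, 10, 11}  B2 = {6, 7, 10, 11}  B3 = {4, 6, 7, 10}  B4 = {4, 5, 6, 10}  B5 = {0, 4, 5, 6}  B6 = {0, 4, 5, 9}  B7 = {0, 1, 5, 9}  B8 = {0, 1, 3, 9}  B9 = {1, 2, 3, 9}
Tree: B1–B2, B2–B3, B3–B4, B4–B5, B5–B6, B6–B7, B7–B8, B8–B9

Yes; width 3.

Vertex coverage: the bags together contain {0, 1, 2, 3, 4, 5, 6, 7, 8, 9, 10, 11}, the full vertex set. Edge coverage: each edge of G has both endpoints in at least one bag. Running intersection: for every vertex, the bags containing it form a connected subtree. All three properties hold, so this is a valid tree decomposition of width max|bag| − 1 = 3, and hence tw(G) ≤ 3.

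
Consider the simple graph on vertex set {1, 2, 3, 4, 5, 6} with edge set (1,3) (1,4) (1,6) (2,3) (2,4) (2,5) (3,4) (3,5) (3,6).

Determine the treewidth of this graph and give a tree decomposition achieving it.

The largest bag has 3 vertices, giving width 2; this decomposition certifies tw(G) ≤ 2. Conversely, {1, 3, 4} is a clique of size 3, and the vertices of any clique must share a bag in every tree decomposition; so some bag has ≥ 3 vertices and tw(G) ≥ 2. The upper and lower bounds meet at 2, so that is the treewidth.

Treewidth 2.
Bags: B1 = {1, 3, 4}  B2 = {2, 3, 4}  B3 = {1, 3, 6}  B4 = {2, 3, 5}
Tree: B1–B2, B1–B3, B2–B4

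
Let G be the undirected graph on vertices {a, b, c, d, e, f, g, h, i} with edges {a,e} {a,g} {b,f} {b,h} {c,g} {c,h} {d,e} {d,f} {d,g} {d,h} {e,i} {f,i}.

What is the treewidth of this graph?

A width-3 tree decomposition is:
Bags: B1 = {a, c, g, h}  B2 = {a, d, g, h}  B3 = {a, d, e, h}  B4 = {b, d, e, h}  B5 = {b, d, e, f}  B6 = {b, e, f, i}
Tree: B1–B2, B2–B3, B3–B4, B4–B5, B5–B6
Each bag holds 4 vertices, so the decomposition has width 3, which upper-bounds the treewidth. For the lower bound: the 4 vertex sets {a,c,g}, {h}, {d}, {b,e,f,i} are disjoint, each induces a connected subgraph, and every pair is joined by at least one edge of G. Contracting each set to a single vertex therefore yields K_{4} as a minor, and since treewidth is minor-monotone, tw(G) ≥ tw(K_{4}) = 3. Hence tw(G) = 3 exactly.

3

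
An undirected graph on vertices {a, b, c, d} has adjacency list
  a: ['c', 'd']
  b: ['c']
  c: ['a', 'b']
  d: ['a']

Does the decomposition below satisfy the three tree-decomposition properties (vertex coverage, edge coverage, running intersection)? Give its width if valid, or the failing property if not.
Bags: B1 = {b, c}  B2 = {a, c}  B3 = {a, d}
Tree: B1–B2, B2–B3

Yes; width 1.

Every vertex of G appears in some bag (union = {a, b, c, d}); every edge is covered by a bag; and for each vertex v the set of bags containing v is connected in the bag tree. The decomposition is therefore valid. The largest bag has 2 vertices, so the width is 1.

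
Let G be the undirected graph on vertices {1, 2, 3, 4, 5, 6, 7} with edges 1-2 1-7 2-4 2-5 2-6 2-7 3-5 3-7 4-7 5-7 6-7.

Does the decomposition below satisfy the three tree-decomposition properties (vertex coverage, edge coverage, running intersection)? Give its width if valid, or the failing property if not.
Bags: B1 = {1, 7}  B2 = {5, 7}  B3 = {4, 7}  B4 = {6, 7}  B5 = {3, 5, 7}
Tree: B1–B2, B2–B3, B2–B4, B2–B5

A tree decomposition must satisfy three properties: every vertex lies in some bag; for every edge, both endpoints lie together in some bag; and for every vertex, the bags containing it form a connected subtree. Here vertex 2 appears in no bag, so the decomposition is invalid.

No — vertex 2 appears in no bag.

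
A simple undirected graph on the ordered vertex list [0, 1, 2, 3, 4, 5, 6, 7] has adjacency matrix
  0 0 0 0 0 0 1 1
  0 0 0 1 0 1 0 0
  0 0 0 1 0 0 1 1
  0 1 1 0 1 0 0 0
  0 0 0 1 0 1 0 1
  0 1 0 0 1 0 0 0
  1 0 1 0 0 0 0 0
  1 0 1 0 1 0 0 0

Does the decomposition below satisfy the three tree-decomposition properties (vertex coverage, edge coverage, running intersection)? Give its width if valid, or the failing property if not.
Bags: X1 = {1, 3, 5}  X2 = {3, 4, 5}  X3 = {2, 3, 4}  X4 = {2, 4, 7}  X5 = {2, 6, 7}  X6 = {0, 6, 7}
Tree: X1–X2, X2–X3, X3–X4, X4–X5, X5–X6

Vertex coverage: the bags together contain {0, 1, 2, 3, 4, 5, 6, 7}, the full vertex set. Edge coverage: each edge of G has both endpoints in at least one bag. Running intersection: for every vertex, the bags containing it form a connected subtree. All three properties hold, so this is a valid tree decomposition of width max|bag| − 1 = 2, and hence tw(G) ≤ 2.

Yes; width 2.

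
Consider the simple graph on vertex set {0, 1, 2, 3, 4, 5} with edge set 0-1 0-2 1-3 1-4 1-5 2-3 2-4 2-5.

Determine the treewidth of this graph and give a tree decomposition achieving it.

Treewidth 2.
One optimal decomposition is:
Bags: B1 = {0, 1, 2}  B2 = {1, 2, 3}  B3 = {1, 2, 4}  B4 = {1, 2, 5}
Tree: B1–B2, B2–B3, B3–B4

The largest bag has 3 vertices, giving width 2; this decomposition certifies tw(G) ≤ 2. For the lower bound, G contains the cycle 0–2–3–1–0, so G is not a forest; only forests have treewidth ≤ 1, hence tw(G) ≥ 2. The upper and lower bounds meet at 2, so that is the treewidth.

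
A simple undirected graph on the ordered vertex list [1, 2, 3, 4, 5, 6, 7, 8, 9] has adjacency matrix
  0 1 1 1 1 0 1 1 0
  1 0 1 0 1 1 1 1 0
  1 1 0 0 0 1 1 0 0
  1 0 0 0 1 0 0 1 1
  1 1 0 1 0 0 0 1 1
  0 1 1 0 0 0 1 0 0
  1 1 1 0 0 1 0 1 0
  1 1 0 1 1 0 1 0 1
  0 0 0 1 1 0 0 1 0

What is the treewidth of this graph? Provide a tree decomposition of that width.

Each bag holds 4 vertices, so the decomposition has width 3, which upper-bounds the treewidth. Conversely, {1, 2, 5, 8} is a clique of size 4, and the vertices of any clique must share a bag in every tree decomposition; so some bag has ≥ 4 vertices and tw(G) ≥ 3. Combining the bounds, tw(G) = 3.

Treewidth 3.
One optimal decomposition is:
Bags: B1 = {1, 2, 7, 8}  B2 = {1, 2, 3, 7}  B3 = {2, 3, 6, 7}  B4 = {1, 2, 5, 8}  B5 = {1, 4, 5, 8}  B6 = {4, 5, 8, 9}
Tree: B1–B2, B2–B3, B1–B4, B4–B5, B5–B6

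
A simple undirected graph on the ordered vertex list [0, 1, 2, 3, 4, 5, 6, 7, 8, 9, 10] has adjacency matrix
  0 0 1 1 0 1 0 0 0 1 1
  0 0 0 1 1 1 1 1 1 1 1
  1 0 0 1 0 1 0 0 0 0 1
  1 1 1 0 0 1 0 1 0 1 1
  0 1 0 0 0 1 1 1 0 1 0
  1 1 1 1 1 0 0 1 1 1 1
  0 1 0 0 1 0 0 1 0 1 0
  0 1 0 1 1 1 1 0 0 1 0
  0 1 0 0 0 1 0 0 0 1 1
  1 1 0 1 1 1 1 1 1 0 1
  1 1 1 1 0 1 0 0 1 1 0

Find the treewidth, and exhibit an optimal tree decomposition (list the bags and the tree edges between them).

Every bag has size at most 5, so the width is 5 − 1 = 4 and tw(G) ≤ 4. For the lower bound, the 5 vertices {0, 3, 5, 9, 10} are pairwise adjacent, and any tree decomposition puts a clique entirely inside one bag — forcing width ≥ 4. Combining the bounds, tw(G) = 4.

Treewidth 4.
Bags: B1 = {1, 4, 5, 7, 9}  B2 = {1, 3, 5, 7, 9}  B3 = {1, 3, 5, 9, 10}  B4 = {1, 5, 8, 9, 10}  B5 = {0, 3, 5, 9, 10}  B6 = {0, 2, 3, 5, 10}  B7 = {1, 4, 6, 7, 9}
Tree: B1–B2, B2–B3, B3–B4, B3–B5, B5–B6, B1–B7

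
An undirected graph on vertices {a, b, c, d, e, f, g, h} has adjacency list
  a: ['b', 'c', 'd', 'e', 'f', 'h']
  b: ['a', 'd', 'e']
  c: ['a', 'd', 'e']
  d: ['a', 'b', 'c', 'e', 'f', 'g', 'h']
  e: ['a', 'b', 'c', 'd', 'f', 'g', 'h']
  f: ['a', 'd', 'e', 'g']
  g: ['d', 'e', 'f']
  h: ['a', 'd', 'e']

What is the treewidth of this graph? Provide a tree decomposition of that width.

Every bag has size at most 4, so the width is 4 − 1 = 3 and tw(G) ≤ 3. On the other hand G contains the 4-clique {d, e, f, g}. A clique must lie in a single bag of any decomposition, so no decomposition can have width below 3. The upper and lower bounds meet at 3, so that is the treewidth.

Treewidth 3.
One such decomposition:
Bags: B1 = {a, d, e, f}  B2 = {a, b, d, e}  B3 = {a, d, e, h}  B4 = {d, e, f, g}  B5 = {a, c, d, e}
Tree: B1–B2, B2–B3, B1–B4, B1–B5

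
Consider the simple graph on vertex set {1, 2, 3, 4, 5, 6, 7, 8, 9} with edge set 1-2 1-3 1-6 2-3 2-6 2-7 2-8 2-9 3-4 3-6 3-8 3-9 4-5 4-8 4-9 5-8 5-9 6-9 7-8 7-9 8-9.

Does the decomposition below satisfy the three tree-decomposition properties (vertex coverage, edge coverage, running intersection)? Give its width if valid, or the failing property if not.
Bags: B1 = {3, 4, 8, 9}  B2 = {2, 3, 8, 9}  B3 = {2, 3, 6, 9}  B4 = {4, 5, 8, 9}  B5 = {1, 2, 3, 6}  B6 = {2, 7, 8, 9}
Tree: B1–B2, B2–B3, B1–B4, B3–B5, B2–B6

Yes; width 3.

Every vertex of G appears in some bag (union = {1, 2, 3, 4, 5, 6, 7, 8, 9}); every edge is covered by a bag; and for each vertex v the set of bags containing v is connected in the bag tree. The decomposition is therefore valid. The largest bag has 4 vertices, so the width is 3.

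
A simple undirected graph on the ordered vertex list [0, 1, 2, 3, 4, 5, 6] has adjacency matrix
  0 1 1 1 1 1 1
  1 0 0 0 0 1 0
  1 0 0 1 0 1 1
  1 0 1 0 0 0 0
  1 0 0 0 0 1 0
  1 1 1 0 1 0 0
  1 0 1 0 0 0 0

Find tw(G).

2

A width-2 tree decomposition is:
Bags: B1 = {0, 4, 5}  B2 = {0, 2, 5}  B3 = {0, 2, 6}  B4 = {0, 1, 5}  B5 = {0, 2, 3}
Tree: B1–B2, B2–B3, B2–B4, B2–B5
Each bag holds 3 vertices, so the decomposition has width 2, which upper-bounds the treewidth. On the other hand G contains the 3-clique {0, 1, 5}. A clique must lie in a single bag of any decomposition, so no decomposition can have width below 2. Therefore the treewidth is 2.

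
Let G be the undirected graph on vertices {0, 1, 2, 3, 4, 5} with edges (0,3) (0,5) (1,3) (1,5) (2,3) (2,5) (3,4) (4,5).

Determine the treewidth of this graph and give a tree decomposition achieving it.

Treewidth 2.
Bags: B1 = {2, 3, 5}  B2 = {0, 3, 5}  B3 = {3, 4, 5}  B4 = {1, 3, 5}
Tree: B1–B2, B2–B3, B3–B4

Every bag has size at most 3, so the width is 3 − 1 = 2 and tw(G) ≤ 2. For the lower bound, G contains the cycle 2–3–0–5–2, so G is not a forest; only forests have treewidth ≤ 1, hence tw(G) ≥ 2. Hence tw(G) = 2 exactly.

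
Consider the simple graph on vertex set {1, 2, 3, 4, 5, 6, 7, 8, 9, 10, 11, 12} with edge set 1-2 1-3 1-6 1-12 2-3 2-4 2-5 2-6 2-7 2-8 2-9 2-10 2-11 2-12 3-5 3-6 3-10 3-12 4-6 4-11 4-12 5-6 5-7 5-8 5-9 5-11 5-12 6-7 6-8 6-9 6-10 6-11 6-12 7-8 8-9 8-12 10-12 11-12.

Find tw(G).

4

A width-4 tree decomposition is:
Bags: B1 = {2, 5, 6, 11, 12}  B2 = {2, 5, 6, 8, 12}  B3 = {2, 4, 6, 11, 12}  B4 = {2, 3, 5, 6, 12}  B5 = {2, 3, 6, 10, 12}  B6 = {2, 5, 6, 8, 9}  B7 = {2, 5, 6, 7, 8}  B8 = {1, 2, 3, 6, 12}
Tree: B1–B2, B1–B3, B2–B4, B4–B5, B2–B6, B2–B7, B5–B8
The largest bag has 5 vertices, giving width 4; this decomposition certifies tw(G) ≤ 4. On the other hand G contains the 5-clique {2, 5, 6, 8, 9}. A clique must lie in a single bag of any decomposition, so no decomposition can have width below 4. Therefore the treewidth is 4.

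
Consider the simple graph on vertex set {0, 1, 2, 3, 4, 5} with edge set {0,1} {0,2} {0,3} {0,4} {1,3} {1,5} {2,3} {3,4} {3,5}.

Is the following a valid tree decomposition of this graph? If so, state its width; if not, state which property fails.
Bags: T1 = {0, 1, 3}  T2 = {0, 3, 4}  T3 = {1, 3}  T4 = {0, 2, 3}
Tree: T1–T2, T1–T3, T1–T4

A tree decomposition must satisfy three properties: every vertex lies in some bag; for every edge, both endpoints lie together in some bag; and for every vertex, the bags containing it form a connected subtree. Here vertex 5 appears in no bag, so the decomposition is invalid.

No — vertex 5 appears in no bag.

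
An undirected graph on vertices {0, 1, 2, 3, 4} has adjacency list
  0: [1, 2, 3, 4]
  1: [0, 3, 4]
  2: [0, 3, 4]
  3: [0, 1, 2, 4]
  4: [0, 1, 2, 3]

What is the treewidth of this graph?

A width-3 tree decomposition is:
Bags: B1 = {0, 2, 3, 4}  B2 = {0, 1, 3, 4}
Tree: B1–B2
Each bag holds 4 vertices, so the decomposition has width 3, which upper-bounds the treewidth. For the lower bound, the 4 vertices {0, 1, 3, 4} are pairwise adjacent, and any tree decomposition puts a clique entirely inside one bag — forcing width ≥ 3. The upper and lower bounds meet at 3, so that is the treewidth.

3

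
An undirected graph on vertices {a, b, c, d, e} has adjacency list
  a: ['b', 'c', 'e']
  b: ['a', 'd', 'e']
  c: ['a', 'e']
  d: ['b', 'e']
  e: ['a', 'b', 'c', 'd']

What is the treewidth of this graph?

A width-2 tree decomposition is:
Bags: B1 = {a, c, e}  B2 = {a, b, e}  B3 = {b, d, e}
Tree: B1–B2, B2–B3
Every bag has size at most 3, so the width is 3 − 1 = 2 and tw(G) ≤ 2. For the lower bound, the 3 vertices {b, d, e} are pairwise adjacent, and any tree decomposition puts a clique entirely inside one bag — forcing width ≥ 2. The upper and lower bounds meet at 2, so that is the treewidth.

2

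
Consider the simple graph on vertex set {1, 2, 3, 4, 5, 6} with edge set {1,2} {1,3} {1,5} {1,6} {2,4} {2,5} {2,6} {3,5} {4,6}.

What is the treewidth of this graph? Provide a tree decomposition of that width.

Treewidth 2.
One optimal decomposition is:
Bags: B1 = {1, 3, 5}  B2 = {1, 2, 5}  B3 = {1, 2, 6}  B4 = {2, 4, 6}
Tree: B1–B2, B2–B3, B3–B4

Every bag has size at most 3, so the width is 3 − 1 = 2 and tw(G) ≤ 2. For the lower bound, the 3 vertices {1, 2, 5} are pairwise adjacent, and any tree decomposition puts a clique entirely inside one bag — forcing width ≥ 2. Therefore the treewidth is 2.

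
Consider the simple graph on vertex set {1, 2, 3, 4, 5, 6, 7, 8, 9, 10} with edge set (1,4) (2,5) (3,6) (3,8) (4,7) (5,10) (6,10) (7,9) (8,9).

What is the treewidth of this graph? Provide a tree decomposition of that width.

Treewidth 1.
One optimal decomposition is:
Bags: B1 = {2, 5}  B2 = {5, 10}  B3 = {6, 10}  B4 = {3, 6}  B5 = {3, 8}  B6 = {8, 9}  B7 = {7, 9}  B8 = {4, 7}  B9 = {1, 4}
Tree: B1–B2, B2–B3, B3–B4, B4–B5, B5–B6, B6–B7, B7–B8, B8–B9

The largest bag has 2 vertices, giving width 1; this decomposition certifies tw(G) ≤ 1. Since G has at least one edge (e.g. 2–5), it is not an edgeless graph, so tw(G) ≥ 1. Combining the bounds, tw(G) = 1.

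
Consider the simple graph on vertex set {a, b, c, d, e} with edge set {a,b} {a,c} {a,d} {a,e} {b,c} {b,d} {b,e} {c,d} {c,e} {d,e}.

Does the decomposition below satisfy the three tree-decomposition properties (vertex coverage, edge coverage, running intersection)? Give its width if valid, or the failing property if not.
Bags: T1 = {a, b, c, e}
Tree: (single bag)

A tree decomposition must satisfy three properties: every vertex lies in some bag; for every edge, both endpoints lie together in some bag; and for every vertex, the bags containing it form a connected subtree. Here vertex d appears in no bag, so the decomposition is invalid.

No — vertex d appears in no bag.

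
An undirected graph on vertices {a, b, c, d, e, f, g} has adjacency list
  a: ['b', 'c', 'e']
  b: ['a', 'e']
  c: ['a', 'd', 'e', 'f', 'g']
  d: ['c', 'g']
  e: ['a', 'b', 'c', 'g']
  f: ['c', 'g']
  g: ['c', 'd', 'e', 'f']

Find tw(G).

A width-2 tree decomposition is:
Bags: B1 = {c, d, g}  B2 = {c, f, g}  B3 = {c, e, g}  B4 = {a, c, e}  B5 = {a, b, e}
Tree: B1–B2, B2–B3, B3–B4, B4–B5
Each bag holds 3 vertices, so the decomposition has width 2, which upper-bounds the treewidth. On the other hand G contains the 3-clique {c, d, g}. A clique must lie in a single bag of any decomposition, so no decomposition can have width below 2. The upper and lower bounds meet at 2, so that is the treewidth.

2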